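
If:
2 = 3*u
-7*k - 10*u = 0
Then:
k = -20/21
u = 2/3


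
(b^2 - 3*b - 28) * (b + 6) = b^3 + 3*b^2 - 46*b - 168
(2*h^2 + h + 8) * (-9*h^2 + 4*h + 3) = -18*h^4 - h^3 - 62*h^2 + 35*h + 24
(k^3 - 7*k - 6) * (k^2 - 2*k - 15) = k^5 - 2*k^4 - 22*k^3 + 8*k^2 + 117*k + 90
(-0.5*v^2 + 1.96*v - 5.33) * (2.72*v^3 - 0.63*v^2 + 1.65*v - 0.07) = -1.36*v^5 + 5.6462*v^4 - 16.5574*v^3 + 6.6269*v^2 - 8.9317*v + 0.3731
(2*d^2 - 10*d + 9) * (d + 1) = 2*d^3 - 8*d^2 - d + 9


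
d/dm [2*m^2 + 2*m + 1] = 4*m + 2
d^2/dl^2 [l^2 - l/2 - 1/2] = 2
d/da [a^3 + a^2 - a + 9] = 3*a^2 + 2*a - 1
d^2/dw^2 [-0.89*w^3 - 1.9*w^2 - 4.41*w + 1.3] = -5.34*w - 3.8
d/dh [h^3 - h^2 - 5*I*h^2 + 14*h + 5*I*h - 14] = 3*h^2 - 2*h - 10*I*h + 14 + 5*I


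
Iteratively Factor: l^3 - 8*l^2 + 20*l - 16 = (l - 2)*(l^2 - 6*l + 8) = (l - 4)*(l - 2)*(l - 2)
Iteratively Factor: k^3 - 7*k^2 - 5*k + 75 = (k + 3)*(k^2 - 10*k + 25) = (k - 5)*(k + 3)*(k - 5)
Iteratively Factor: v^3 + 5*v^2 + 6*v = (v + 2)*(v^2 + 3*v) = (v + 2)*(v + 3)*(v)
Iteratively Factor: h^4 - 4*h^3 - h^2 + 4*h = (h - 1)*(h^3 - 3*h^2 - 4*h) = h*(h - 1)*(h^2 - 3*h - 4) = h*(h - 4)*(h - 1)*(h + 1)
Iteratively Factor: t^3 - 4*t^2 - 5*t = (t - 5)*(t^2 + t) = t*(t - 5)*(t + 1)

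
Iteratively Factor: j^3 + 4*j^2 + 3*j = (j)*(j^2 + 4*j + 3) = j*(j + 3)*(j + 1)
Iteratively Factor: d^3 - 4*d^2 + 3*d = (d - 1)*(d^2 - 3*d) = (d - 3)*(d - 1)*(d)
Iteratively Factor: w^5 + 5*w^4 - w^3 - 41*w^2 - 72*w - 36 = (w + 3)*(w^4 + 2*w^3 - 7*w^2 - 20*w - 12) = (w - 3)*(w + 3)*(w^3 + 5*w^2 + 8*w + 4) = (w - 3)*(w + 1)*(w + 3)*(w^2 + 4*w + 4) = (w - 3)*(w + 1)*(w + 2)*(w + 3)*(w + 2)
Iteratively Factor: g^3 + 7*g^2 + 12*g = (g + 4)*(g^2 + 3*g) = g*(g + 4)*(g + 3)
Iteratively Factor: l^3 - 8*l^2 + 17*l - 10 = (l - 5)*(l^2 - 3*l + 2) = (l - 5)*(l - 1)*(l - 2)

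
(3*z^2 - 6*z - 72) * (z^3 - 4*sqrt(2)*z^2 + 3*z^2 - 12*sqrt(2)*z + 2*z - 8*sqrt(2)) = 3*z^5 - 12*sqrt(2)*z^4 + 3*z^4 - 84*z^3 - 12*sqrt(2)*z^3 - 228*z^2 + 336*sqrt(2)*z^2 - 144*z + 912*sqrt(2)*z + 576*sqrt(2)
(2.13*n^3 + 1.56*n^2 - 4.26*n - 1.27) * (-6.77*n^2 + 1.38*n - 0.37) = -14.4201*n^5 - 7.6218*n^4 + 30.2049*n^3 + 2.1419*n^2 - 0.1764*n + 0.4699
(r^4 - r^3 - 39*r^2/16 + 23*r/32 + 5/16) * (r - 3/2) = r^5 - 5*r^4/2 - 15*r^3/16 + 35*r^2/8 - 49*r/64 - 15/32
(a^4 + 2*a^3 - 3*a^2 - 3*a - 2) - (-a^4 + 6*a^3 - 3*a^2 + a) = 2*a^4 - 4*a^3 - 4*a - 2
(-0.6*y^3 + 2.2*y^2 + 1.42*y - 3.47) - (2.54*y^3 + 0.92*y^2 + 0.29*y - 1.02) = -3.14*y^3 + 1.28*y^2 + 1.13*y - 2.45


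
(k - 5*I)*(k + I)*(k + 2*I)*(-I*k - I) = -I*k^4 - 2*k^3 - I*k^3 - 2*k^2 - 13*I*k^2 + 10*k - 13*I*k + 10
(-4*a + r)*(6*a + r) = -24*a^2 + 2*a*r + r^2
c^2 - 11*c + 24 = (c - 8)*(c - 3)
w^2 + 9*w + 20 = (w + 4)*(w + 5)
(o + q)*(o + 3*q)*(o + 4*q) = o^3 + 8*o^2*q + 19*o*q^2 + 12*q^3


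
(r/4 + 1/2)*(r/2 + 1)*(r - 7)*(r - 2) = r^4/8 - 5*r^3/8 - 9*r^2/4 + 5*r/2 + 7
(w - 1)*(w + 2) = w^2 + w - 2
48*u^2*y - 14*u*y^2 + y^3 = y*(-8*u + y)*(-6*u + y)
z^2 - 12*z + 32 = (z - 8)*(z - 4)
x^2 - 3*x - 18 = (x - 6)*(x + 3)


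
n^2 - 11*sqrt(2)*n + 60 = (n - 6*sqrt(2))*(n - 5*sqrt(2))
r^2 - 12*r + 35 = (r - 7)*(r - 5)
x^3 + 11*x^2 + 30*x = x*(x + 5)*(x + 6)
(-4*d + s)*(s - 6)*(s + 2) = -4*d*s^2 + 16*d*s + 48*d + s^3 - 4*s^2 - 12*s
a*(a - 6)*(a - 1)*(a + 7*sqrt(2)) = a^4 - 7*a^3 + 7*sqrt(2)*a^3 - 49*sqrt(2)*a^2 + 6*a^2 + 42*sqrt(2)*a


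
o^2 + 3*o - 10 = (o - 2)*(o + 5)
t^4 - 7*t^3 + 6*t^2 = t^2*(t - 6)*(t - 1)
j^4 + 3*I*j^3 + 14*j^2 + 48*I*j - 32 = (j - 4*I)*(j + I)*(j + 2*I)*(j + 4*I)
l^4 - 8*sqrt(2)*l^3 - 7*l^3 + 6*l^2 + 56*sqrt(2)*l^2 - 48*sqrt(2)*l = l*(l - 6)*(l - 1)*(l - 8*sqrt(2))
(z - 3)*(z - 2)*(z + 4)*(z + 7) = z^4 + 6*z^3 - 21*z^2 - 74*z + 168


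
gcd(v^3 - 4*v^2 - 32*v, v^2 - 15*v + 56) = v - 8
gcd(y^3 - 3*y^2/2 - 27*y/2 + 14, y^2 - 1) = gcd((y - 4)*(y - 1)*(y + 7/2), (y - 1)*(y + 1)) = y - 1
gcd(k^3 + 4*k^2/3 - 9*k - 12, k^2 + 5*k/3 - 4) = k + 3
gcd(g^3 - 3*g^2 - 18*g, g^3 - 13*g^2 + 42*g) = g^2 - 6*g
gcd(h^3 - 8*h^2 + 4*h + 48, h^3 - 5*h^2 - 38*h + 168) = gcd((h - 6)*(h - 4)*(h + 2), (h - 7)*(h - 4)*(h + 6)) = h - 4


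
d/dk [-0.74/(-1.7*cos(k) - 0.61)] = 1.258*sin(k)/(1.7*cos(k) + 0.61)^2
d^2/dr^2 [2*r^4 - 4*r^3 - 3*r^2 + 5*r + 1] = 24*r^2 - 24*r - 6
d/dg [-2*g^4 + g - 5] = 1 - 8*g^3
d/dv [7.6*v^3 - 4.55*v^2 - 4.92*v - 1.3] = 22.8*v^2 - 9.1*v - 4.92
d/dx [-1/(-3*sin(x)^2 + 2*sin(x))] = 2*(-3/tan(x) + cos(x)/sin(x)^2)/(3*sin(x) - 2)^2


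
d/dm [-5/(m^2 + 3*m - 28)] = 5*(2*m + 3)/(m^2 + 3*m - 28)^2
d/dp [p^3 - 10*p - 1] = 3*p^2 - 10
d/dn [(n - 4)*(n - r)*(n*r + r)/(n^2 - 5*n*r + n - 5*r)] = r*(n^2 - 10*n*r + 5*r^2 + 16*r)/(n^2 - 10*n*r + 25*r^2)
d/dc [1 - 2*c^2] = -4*c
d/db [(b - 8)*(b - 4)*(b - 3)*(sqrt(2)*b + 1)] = 4*sqrt(2)*b^3 - 45*sqrt(2)*b^2 + 3*b^2 - 30*b + 136*sqrt(2)*b - 96*sqrt(2) + 68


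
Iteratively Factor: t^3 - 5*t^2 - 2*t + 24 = (t - 3)*(t^2 - 2*t - 8) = (t - 4)*(t - 3)*(t + 2)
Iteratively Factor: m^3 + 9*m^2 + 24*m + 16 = (m + 1)*(m^2 + 8*m + 16) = (m + 1)*(m + 4)*(m + 4)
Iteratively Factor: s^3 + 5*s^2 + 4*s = (s)*(s^2 + 5*s + 4) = s*(s + 1)*(s + 4)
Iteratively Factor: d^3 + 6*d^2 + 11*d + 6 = (d + 2)*(d^2 + 4*d + 3) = (d + 1)*(d + 2)*(d + 3)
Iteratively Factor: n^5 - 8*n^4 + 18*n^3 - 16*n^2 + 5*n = (n - 1)*(n^4 - 7*n^3 + 11*n^2 - 5*n) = (n - 1)^2*(n^3 - 6*n^2 + 5*n) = (n - 5)*(n - 1)^2*(n^2 - n) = (n - 5)*(n - 1)^3*(n)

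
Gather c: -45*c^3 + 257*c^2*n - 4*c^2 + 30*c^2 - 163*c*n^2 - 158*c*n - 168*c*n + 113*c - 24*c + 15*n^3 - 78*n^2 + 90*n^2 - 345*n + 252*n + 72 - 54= -45*c^3 + c^2*(257*n + 26) + c*(-163*n^2 - 326*n + 89) + 15*n^3 + 12*n^2 - 93*n + 18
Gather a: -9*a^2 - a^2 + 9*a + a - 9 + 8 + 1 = -10*a^2 + 10*a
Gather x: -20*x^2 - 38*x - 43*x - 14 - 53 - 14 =-20*x^2 - 81*x - 81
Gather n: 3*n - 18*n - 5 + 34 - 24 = 5 - 15*n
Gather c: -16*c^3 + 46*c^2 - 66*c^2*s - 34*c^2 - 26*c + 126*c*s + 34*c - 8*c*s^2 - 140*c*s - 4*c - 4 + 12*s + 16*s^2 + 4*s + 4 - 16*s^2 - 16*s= -16*c^3 + c^2*(12 - 66*s) + c*(-8*s^2 - 14*s + 4)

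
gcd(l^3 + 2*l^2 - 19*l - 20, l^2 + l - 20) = l^2 + l - 20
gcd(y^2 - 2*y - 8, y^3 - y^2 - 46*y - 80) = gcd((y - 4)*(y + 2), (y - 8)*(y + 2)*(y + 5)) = y + 2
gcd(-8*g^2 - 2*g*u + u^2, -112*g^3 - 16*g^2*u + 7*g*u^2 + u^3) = -4*g + u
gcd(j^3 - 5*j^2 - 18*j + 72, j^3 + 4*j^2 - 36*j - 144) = j^2 - 2*j - 24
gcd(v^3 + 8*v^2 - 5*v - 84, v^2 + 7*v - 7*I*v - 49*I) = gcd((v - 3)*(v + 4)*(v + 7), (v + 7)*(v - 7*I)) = v + 7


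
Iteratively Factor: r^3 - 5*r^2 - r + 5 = (r - 1)*(r^2 - 4*r - 5) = (r - 1)*(r + 1)*(r - 5)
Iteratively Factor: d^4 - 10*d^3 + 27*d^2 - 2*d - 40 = (d - 5)*(d^3 - 5*d^2 + 2*d + 8) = (d - 5)*(d - 2)*(d^2 - 3*d - 4) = (d - 5)*(d - 4)*(d - 2)*(d + 1)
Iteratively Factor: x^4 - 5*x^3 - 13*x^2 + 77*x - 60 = (x - 5)*(x^3 - 13*x + 12) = (x - 5)*(x - 3)*(x^2 + 3*x - 4) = (x - 5)*(x - 3)*(x + 4)*(x - 1)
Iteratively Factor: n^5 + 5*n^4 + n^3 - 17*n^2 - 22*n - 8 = (n + 4)*(n^4 + n^3 - 3*n^2 - 5*n - 2) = (n + 1)*(n + 4)*(n^3 - 3*n - 2) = (n + 1)^2*(n + 4)*(n^2 - n - 2) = (n - 2)*(n + 1)^2*(n + 4)*(n + 1)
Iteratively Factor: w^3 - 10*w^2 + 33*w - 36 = (w - 3)*(w^2 - 7*w + 12) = (w - 3)^2*(w - 4)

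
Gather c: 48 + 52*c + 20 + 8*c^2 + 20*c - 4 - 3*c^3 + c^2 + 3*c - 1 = -3*c^3 + 9*c^2 + 75*c + 63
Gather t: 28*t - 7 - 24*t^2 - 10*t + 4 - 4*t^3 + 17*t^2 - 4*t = -4*t^3 - 7*t^2 + 14*t - 3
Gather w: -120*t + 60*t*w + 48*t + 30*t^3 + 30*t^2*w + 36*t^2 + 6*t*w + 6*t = 30*t^3 + 36*t^2 - 66*t + w*(30*t^2 + 66*t)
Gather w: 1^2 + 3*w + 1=3*w + 2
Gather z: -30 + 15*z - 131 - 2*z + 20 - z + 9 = 12*z - 132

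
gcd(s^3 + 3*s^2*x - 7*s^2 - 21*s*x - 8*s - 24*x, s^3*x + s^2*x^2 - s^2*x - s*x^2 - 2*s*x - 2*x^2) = s + 1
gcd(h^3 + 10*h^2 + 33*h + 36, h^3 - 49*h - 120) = h + 3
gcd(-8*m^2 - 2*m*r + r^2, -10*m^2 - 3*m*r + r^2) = 2*m + r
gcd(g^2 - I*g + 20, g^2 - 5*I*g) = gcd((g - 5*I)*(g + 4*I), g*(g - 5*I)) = g - 5*I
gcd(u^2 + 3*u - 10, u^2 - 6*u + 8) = u - 2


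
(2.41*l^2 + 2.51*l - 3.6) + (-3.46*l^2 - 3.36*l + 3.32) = -1.05*l^2 - 0.85*l - 0.28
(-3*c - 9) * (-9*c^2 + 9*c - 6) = 27*c^3 + 54*c^2 - 63*c + 54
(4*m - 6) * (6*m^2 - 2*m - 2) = 24*m^3 - 44*m^2 + 4*m + 12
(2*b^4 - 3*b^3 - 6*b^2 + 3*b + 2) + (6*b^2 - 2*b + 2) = 2*b^4 - 3*b^3 + b + 4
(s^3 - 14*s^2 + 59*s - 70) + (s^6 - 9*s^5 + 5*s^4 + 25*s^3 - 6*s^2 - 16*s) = s^6 - 9*s^5 + 5*s^4 + 26*s^3 - 20*s^2 + 43*s - 70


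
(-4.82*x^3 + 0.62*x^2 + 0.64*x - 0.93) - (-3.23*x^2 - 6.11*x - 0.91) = -4.82*x^3 + 3.85*x^2 + 6.75*x - 0.02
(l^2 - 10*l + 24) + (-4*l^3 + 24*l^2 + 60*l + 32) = -4*l^3 + 25*l^2 + 50*l + 56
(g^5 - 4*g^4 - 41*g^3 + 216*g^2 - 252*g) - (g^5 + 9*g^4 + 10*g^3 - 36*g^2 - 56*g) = -13*g^4 - 51*g^3 + 252*g^2 - 196*g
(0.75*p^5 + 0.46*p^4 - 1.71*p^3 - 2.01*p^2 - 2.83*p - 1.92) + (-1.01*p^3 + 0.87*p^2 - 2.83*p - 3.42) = 0.75*p^5 + 0.46*p^4 - 2.72*p^3 - 1.14*p^2 - 5.66*p - 5.34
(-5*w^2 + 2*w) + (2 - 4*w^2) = -9*w^2 + 2*w + 2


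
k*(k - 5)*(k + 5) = k^3 - 25*k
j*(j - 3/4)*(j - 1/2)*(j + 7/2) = j^4 + 9*j^3/4 - 4*j^2 + 21*j/16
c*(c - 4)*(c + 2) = c^3 - 2*c^2 - 8*c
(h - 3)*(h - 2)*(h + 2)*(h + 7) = h^4 + 4*h^3 - 25*h^2 - 16*h + 84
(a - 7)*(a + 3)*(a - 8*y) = a^3 - 8*a^2*y - 4*a^2 + 32*a*y - 21*a + 168*y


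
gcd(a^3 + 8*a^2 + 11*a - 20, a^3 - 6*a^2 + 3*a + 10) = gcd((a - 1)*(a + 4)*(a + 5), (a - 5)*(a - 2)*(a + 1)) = 1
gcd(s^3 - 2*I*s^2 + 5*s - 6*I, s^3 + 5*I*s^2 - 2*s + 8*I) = s^2 + I*s + 2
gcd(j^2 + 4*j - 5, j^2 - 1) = j - 1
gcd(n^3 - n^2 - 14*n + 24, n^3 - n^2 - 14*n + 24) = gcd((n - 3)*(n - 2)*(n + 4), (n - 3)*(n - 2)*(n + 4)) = n^3 - n^2 - 14*n + 24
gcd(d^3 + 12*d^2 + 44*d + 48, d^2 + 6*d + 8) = d^2 + 6*d + 8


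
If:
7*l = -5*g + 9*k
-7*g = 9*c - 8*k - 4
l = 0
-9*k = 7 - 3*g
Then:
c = 233/162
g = -7/2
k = -35/18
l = 0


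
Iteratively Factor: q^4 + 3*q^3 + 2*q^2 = (q)*(q^3 + 3*q^2 + 2*q) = q*(q + 1)*(q^2 + 2*q) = q*(q + 1)*(q + 2)*(q)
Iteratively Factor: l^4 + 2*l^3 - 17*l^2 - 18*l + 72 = (l - 3)*(l^3 + 5*l^2 - 2*l - 24) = (l - 3)*(l + 4)*(l^2 + l - 6) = (l - 3)*(l + 3)*(l + 4)*(l - 2)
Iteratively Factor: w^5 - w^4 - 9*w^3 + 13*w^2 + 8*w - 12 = (w + 3)*(w^4 - 4*w^3 + 3*w^2 + 4*w - 4) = (w + 1)*(w + 3)*(w^3 - 5*w^2 + 8*w - 4) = (w - 1)*(w + 1)*(w + 3)*(w^2 - 4*w + 4) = (w - 2)*(w - 1)*(w + 1)*(w + 3)*(w - 2)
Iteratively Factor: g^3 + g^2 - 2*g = (g - 1)*(g^2 + 2*g) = g*(g - 1)*(g + 2)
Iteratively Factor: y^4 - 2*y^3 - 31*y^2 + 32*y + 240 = (y - 4)*(y^3 + 2*y^2 - 23*y - 60) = (y - 5)*(y - 4)*(y^2 + 7*y + 12) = (y - 5)*(y - 4)*(y + 4)*(y + 3)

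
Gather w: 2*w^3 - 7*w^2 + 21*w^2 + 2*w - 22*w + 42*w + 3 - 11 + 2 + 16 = 2*w^3 + 14*w^2 + 22*w + 10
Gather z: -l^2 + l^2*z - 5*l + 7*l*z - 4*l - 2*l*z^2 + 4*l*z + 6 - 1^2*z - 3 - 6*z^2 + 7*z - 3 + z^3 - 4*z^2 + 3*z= -l^2 - 9*l + z^3 + z^2*(-2*l - 10) + z*(l^2 + 11*l + 9)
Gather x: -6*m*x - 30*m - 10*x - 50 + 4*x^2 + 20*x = -30*m + 4*x^2 + x*(10 - 6*m) - 50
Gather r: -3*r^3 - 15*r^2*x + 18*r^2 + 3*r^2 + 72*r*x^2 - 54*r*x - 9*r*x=-3*r^3 + r^2*(21 - 15*x) + r*(72*x^2 - 63*x)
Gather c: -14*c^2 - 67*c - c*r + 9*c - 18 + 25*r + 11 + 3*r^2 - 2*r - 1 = -14*c^2 + c*(-r - 58) + 3*r^2 + 23*r - 8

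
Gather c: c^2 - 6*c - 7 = c^2 - 6*c - 7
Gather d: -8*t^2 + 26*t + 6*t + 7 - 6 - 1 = -8*t^2 + 32*t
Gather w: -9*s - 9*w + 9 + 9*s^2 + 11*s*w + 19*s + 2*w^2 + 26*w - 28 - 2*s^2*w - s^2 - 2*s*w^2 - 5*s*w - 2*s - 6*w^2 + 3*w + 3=8*s^2 + 8*s + w^2*(-2*s - 4) + w*(-2*s^2 + 6*s + 20) - 16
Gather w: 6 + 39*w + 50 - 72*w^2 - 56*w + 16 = -72*w^2 - 17*w + 72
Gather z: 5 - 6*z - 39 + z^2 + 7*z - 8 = z^2 + z - 42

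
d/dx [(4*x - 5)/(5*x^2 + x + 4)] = (20*x^2 + 4*x - (4*x - 5)*(10*x + 1) + 16)/(5*x^2 + x + 4)^2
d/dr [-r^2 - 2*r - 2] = -2*r - 2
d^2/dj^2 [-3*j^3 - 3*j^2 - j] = -18*j - 6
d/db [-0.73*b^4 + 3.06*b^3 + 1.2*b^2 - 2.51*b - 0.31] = -2.92*b^3 + 9.18*b^2 + 2.4*b - 2.51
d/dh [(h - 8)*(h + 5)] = 2*h - 3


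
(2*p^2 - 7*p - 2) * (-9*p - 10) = -18*p^3 + 43*p^2 + 88*p + 20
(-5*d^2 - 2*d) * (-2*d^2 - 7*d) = 10*d^4 + 39*d^3 + 14*d^2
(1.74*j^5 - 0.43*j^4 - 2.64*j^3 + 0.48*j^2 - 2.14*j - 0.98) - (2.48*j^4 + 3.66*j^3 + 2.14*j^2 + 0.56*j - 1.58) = 1.74*j^5 - 2.91*j^4 - 6.3*j^3 - 1.66*j^2 - 2.7*j + 0.6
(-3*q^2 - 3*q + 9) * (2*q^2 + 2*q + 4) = -6*q^4 - 12*q^3 + 6*q + 36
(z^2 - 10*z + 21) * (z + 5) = z^3 - 5*z^2 - 29*z + 105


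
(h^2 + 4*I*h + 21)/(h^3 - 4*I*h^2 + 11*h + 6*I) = (h^2 + 4*I*h + 21)/(h^3 - 4*I*h^2 + 11*h + 6*I)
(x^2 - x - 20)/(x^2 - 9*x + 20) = (x + 4)/(x - 4)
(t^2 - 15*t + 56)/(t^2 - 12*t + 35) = (t - 8)/(t - 5)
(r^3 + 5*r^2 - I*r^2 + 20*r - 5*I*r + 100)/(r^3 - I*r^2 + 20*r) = (r + 5)/r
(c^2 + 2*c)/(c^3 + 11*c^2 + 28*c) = (c + 2)/(c^2 + 11*c + 28)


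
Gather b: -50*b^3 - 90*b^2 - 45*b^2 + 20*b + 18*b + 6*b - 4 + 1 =-50*b^3 - 135*b^2 + 44*b - 3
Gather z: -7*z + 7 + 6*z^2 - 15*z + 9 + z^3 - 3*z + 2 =z^3 + 6*z^2 - 25*z + 18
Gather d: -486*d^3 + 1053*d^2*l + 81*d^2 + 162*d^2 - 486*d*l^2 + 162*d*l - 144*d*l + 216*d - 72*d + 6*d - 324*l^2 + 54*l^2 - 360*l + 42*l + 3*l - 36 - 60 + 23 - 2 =-486*d^3 + d^2*(1053*l + 243) + d*(-486*l^2 + 18*l + 150) - 270*l^2 - 315*l - 75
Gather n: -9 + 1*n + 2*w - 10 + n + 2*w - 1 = 2*n + 4*w - 20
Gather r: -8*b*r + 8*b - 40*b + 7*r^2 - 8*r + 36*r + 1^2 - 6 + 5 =-32*b + 7*r^2 + r*(28 - 8*b)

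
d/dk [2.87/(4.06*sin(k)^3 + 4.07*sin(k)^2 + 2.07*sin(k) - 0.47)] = (-23.3618*sin(k) + 17.4783*cos(2*k) - 23.4192)*cos(k)/(4.06*sin(k)^3 + 4.07*sin(k)^2 + 2.07*sin(k) - 0.47)^2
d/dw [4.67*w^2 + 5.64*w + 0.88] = 9.34*w + 5.64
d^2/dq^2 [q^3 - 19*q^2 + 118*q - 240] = 6*q - 38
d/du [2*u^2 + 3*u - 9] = 4*u + 3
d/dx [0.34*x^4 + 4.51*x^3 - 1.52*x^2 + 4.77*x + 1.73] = 1.36*x^3 + 13.53*x^2 - 3.04*x + 4.77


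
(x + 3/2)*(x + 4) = x^2 + 11*x/2 + 6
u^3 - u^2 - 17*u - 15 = (u - 5)*(u + 1)*(u + 3)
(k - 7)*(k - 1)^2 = k^3 - 9*k^2 + 15*k - 7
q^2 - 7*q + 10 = (q - 5)*(q - 2)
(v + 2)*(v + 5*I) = v^2 + 2*v + 5*I*v + 10*I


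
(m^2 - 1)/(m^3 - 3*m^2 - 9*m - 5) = (m - 1)/(m^2 - 4*m - 5)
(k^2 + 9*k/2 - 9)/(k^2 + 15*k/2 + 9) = (2*k - 3)/(2*k + 3)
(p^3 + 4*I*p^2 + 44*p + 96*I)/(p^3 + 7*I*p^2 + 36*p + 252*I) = (p^2 + 10*I*p - 16)/(p^2 + 13*I*p - 42)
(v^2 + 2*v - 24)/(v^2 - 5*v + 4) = (v + 6)/(v - 1)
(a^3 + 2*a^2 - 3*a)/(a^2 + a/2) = 2*(a^2 + 2*a - 3)/(2*a + 1)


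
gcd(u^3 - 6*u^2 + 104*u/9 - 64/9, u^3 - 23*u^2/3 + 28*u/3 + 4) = u - 2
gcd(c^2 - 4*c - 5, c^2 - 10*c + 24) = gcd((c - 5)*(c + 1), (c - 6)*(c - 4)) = 1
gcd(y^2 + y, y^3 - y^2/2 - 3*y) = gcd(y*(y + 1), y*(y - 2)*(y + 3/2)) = y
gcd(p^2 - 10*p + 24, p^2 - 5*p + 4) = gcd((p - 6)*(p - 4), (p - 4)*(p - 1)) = p - 4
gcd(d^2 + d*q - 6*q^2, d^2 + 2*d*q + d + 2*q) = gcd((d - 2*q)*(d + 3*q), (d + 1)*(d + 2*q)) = 1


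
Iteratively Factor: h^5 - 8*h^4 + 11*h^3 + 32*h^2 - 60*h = (h - 2)*(h^4 - 6*h^3 - h^2 + 30*h) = (h - 5)*(h - 2)*(h^3 - h^2 - 6*h) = (h - 5)*(h - 2)*(h + 2)*(h^2 - 3*h) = (h - 5)*(h - 3)*(h - 2)*(h + 2)*(h)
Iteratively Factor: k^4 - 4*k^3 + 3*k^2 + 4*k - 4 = (k + 1)*(k^3 - 5*k^2 + 8*k - 4) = (k - 1)*(k + 1)*(k^2 - 4*k + 4) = (k - 2)*(k - 1)*(k + 1)*(k - 2)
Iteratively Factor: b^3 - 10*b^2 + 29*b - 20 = (b - 4)*(b^2 - 6*b + 5) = (b - 5)*(b - 4)*(b - 1)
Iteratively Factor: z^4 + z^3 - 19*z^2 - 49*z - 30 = (z - 5)*(z^3 + 6*z^2 + 11*z + 6) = (z - 5)*(z + 2)*(z^2 + 4*z + 3) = (z - 5)*(z + 2)*(z + 3)*(z + 1)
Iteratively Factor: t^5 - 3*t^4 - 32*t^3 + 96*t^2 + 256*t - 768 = (t - 3)*(t^4 - 32*t^2 + 256) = (t - 4)*(t - 3)*(t^3 + 4*t^2 - 16*t - 64) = (t - 4)^2*(t - 3)*(t^2 + 8*t + 16) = (t - 4)^2*(t - 3)*(t + 4)*(t + 4)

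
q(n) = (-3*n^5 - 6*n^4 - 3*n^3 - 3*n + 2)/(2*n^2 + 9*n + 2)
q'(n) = (-4*n - 9)*(-3*n^5 - 6*n^4 - 3*n^3 - 3*n + 2)/(2*n^2 + 9*n + 2)^2 + (-15*n^4 - 24*n^3 - 9*n^2 - 3)/(2*n^2 + 9*n + 2) = 2*(-9*n^6 - 66*n^5 - 99*n^4 - 51*n^3 - 6*n^2 - 4*n - 12)/(4*n^4 + 36*n^3 + 89*n^2 + 36*n + 4)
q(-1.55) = -1.40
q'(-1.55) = 2.51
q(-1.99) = -3.90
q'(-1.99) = 10.10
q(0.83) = -0.57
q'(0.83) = -2.12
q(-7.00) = 1001.81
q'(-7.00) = -248.45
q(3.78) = -57.46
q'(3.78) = -48.06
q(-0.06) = 1.49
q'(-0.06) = -10.94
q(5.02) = -141.08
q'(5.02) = -89.05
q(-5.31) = 788.67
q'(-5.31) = 100.41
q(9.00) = -892.76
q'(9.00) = -312.12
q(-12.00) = 3446.71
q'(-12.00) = -749.70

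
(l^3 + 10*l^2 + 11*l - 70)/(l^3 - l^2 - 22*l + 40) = (l + 7)/(l - 4)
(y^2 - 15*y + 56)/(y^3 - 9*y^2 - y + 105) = (y - 8)/(y^2 - 2*y - 15)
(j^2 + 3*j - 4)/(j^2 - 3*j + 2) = (j + 4)/(j - 2)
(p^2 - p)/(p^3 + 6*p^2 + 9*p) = (p - 1)/(p^2 + 6*p + 9)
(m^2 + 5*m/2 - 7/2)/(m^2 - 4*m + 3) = (m + 7/2)/(m - 3)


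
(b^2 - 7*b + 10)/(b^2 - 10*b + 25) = (b - 2)/(b - 5)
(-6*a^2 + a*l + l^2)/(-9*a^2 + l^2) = (2*a - l)/(3*a - l)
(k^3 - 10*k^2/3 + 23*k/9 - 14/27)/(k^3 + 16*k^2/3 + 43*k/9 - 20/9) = (9*k^2 - 27*k + 14)/(3*(3*k^2 + 17*k + 20))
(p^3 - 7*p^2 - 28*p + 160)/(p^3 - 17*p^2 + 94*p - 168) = (p^2 - 3*p - 40)/(p^2 - 13*p + 42)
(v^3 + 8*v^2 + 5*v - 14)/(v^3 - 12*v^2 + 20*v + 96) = (v^2 + 6*v - 7)/(v^2 - 14*v + 48)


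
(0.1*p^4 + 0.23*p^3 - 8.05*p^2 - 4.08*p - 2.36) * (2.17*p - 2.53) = 0.217*p^5 + 0.2461*p^4 - 18.0504*p^3 + 11.5129*p^2 + 5.2012*p + 5.9708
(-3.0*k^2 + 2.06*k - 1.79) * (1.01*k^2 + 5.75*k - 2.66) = -3.03*k^4 - 15.1694*k^3 + 18.0171*k^2 - 15.7721*k + 4.7614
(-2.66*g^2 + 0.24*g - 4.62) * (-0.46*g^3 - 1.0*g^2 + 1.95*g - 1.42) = 1.2236*g^5 + 2.5496*g^4 - 3.3018*g^3 + 8.8652*g^2 - 9.3498*g + 6.5604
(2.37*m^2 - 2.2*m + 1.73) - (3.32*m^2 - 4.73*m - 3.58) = -0.95*m^2 + 2.53*m + 5.31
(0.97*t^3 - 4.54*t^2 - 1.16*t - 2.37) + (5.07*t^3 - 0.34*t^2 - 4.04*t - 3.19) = 6.04*t^3 - 4.88*t^2 - 5.2*t - 5.56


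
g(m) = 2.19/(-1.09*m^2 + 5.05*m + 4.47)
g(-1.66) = -0.32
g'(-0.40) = -2.50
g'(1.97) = -0.02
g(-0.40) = 0.96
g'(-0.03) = -0.60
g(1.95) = 0.22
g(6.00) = -0.49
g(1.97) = 0.21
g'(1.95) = -0.02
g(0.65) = 0.30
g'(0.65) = -0.15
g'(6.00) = 0.88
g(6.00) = -0.49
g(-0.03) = 0.51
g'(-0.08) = -0.69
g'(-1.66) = -0.40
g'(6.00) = 0.88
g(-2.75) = -0.12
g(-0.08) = 0.54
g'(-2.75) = -0.08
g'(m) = 2.19*(2.18*m - 5.05)/(-1.09*m^2 + 5.05*m + 4.47)^2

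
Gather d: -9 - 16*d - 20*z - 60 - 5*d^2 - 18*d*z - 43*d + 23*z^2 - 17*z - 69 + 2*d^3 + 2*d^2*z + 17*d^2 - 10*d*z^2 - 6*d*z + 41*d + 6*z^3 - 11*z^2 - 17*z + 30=2*d^3 + d^2*(2*z + 12) + d*(-10*z^2 - 24*z - 18) + 6*z^3 + 12*z^2 - 54*z - 108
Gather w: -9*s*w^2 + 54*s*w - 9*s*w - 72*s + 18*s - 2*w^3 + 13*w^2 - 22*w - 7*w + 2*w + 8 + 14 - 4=-54*s - 2*w^3 + w^2*(13 - 9*s) + w*(45*s - 27) + 18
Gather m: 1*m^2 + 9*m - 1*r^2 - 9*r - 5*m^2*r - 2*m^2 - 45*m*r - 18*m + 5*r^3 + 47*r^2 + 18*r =m^2*(-5*r - 1) + m*(-45*r - 9) + 5*r^3 + 46*r^2 + 9*r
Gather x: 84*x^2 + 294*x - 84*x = 84*x^2 + 210*x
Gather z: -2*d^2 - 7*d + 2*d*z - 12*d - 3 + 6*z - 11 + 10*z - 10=-2*d^2 - 19*d + z*(2*d + 16) - 24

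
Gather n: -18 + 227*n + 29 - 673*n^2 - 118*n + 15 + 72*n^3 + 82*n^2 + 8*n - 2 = 72*n^3 - 591*n^2 + 117*n + 24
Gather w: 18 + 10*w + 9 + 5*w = 15*w + 27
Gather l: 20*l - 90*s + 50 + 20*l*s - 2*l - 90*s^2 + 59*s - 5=l*(20*s + 18) - 90*s^2 - 31*s + 45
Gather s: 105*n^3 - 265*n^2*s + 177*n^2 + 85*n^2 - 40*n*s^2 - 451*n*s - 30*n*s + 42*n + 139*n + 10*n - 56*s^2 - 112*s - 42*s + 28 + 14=105*n^3 + 262*n^2 + 191*n + s^2*(-40*n - 56) + s*(-265*n^2 - 481*n - 154) + 42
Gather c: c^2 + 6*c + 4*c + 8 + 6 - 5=c^2 + 10*c + 9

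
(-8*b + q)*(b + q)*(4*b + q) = -32*b^3 - 36*b^2*q - 3*b*q^2 + q^3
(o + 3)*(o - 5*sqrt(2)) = o^2 - 5*sqrt(2)*o + 3*o - 15*sqrt(2)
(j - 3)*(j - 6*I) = j^2 - 3*j - 6*I*j + 18*I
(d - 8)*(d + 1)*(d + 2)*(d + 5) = d^4 - 47*d^2 - 126*d - 80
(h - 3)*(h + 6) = h^2 + 3*h - 18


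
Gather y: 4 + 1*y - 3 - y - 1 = 0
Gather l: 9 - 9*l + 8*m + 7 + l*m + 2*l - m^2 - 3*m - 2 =l*(m - 7) - m^2 + 5*m + 14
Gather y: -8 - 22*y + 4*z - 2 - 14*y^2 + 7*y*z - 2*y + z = -14*y^2 + y*(7*z - 24) + 5*z - 10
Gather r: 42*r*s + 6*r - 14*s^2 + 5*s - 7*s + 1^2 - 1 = r*(42*s + 6) - 14*s^2 - 2*s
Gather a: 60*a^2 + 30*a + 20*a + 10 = 60*a^2 + 50*a + 10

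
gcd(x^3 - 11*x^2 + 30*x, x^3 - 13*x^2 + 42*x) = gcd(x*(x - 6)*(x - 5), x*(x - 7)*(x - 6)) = x^2 - 6*x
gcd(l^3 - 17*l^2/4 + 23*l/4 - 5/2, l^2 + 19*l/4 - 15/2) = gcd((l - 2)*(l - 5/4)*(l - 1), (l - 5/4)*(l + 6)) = l - 5/4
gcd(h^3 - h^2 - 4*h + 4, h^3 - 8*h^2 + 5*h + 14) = h - 2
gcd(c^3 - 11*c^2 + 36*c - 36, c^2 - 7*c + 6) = c - 6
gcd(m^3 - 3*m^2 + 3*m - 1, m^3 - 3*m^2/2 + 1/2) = m^2 - 2*m + 1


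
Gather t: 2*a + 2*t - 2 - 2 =2*a + 2*t - 4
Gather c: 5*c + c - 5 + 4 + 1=6*c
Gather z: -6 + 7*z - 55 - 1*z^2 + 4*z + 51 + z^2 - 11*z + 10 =0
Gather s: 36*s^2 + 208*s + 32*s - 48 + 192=36*s^2 + 240*s + 144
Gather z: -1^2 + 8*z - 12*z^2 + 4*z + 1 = -12*z^2 + 12*z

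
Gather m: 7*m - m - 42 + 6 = 6*m - 36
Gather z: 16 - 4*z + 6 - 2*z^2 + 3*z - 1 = -2*z^2 - z + 21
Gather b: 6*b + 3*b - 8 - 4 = 9*b - 12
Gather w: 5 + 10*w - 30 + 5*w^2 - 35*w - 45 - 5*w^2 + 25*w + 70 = 0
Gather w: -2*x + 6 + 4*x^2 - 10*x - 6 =4*x^2 - 12*x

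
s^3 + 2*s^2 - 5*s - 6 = (s - 2)*(s + 1)*(s + 3)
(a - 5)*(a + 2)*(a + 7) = a^3 + 4*a^2 - 31*a - 70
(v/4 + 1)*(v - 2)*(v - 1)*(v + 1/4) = v^4/4 + 5*v^3/16 - 39*v^2/16 + 11*v/8 + 1/2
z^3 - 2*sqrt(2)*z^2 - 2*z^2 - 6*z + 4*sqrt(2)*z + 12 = (z - 2)*(z - 3*sqrt(2))*(z + sqrt(2))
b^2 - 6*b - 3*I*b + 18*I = (b - 6)*(b - 3*I)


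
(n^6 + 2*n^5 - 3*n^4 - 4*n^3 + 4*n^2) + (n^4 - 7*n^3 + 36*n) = n^6 + 2*n^5 - 2*n^4 - 11*n^3 + 4*n^2 + 36*n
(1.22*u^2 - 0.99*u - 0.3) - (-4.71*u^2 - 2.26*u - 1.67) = 5.93*u^2 + 1.27*u + 1.37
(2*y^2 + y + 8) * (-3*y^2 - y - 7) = -6*y^4 - 5*y^3 - 39*y^2 - 15*y - 56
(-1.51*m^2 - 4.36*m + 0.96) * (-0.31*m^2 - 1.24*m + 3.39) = 0.4681*m^4 + 3.224*m^3 - 0.0100999999999996*m^2 - 15.9708*m + 3.2544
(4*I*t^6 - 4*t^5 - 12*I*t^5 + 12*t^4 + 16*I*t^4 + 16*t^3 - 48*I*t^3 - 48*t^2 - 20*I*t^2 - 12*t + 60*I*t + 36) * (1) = 4*I*t^6 - 4*t^5 - 12*I*t^5 + 12*t^4 + 16*I*t^4 + 16*t^3 - 48*I*t^3 - 48*t^2 - 20*I*t^2 - 12*t + 60*I*t + 36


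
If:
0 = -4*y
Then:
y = 0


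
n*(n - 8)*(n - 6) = n^3 - 14*n^2 + 48*n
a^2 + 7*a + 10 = (a + 2)*(a + 5)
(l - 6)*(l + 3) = l^2 - 3*l - 18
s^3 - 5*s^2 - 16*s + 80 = (s - 5)*(s - 4)*(s + 4)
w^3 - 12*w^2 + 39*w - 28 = (w - 7)*(w - 4)*(w - 1)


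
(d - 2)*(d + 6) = d^2 + 4*d - 12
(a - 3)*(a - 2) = a^2 - 5*a + 6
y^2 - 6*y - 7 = (y - 7)*(y + 1)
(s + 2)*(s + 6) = s^2 + 8*s + 12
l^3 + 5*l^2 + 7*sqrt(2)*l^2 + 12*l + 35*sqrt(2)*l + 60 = (l + 5)*(l + sqrt(2))*(l + 6*sqrt(2))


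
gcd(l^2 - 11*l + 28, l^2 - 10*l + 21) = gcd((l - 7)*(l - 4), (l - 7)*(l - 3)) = l - 7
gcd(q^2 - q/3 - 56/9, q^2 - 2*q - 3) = 1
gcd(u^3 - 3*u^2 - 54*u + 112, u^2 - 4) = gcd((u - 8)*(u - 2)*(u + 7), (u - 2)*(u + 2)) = u - 2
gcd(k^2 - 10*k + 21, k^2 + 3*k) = 1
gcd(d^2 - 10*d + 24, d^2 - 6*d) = d - 6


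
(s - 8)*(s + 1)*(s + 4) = s^3 - 3*s^2 - 36*s - 32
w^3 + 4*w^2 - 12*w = w*(w - 2)*(w + 6)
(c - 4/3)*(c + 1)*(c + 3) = c^3 + 8*c^2/3 - 7*c/3 - 4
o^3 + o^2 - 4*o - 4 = (o - 2)*(o + 1)*(o + 2)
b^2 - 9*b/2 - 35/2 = (b - 7)*(b + 5/2)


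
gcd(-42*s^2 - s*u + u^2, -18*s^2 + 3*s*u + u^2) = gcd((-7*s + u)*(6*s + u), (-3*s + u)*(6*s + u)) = 6*s + u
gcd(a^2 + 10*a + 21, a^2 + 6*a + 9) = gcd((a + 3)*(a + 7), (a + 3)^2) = a + 3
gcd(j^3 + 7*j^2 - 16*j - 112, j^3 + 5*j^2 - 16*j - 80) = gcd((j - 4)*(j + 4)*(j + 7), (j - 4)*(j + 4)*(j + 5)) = j^2 - 16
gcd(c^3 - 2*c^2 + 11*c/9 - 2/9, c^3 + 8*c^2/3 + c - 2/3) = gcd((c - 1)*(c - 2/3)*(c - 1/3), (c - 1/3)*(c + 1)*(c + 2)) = c - 1/3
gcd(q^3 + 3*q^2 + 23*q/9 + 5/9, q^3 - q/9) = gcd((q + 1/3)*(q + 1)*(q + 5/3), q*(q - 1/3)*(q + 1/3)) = q + 1/3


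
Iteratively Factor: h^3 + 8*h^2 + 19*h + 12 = (h + 4)*(h^2 + 4*h + 3) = (h + 1)*(h + 4)*(h + 3)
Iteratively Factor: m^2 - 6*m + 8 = (m - 4)*(m - 2)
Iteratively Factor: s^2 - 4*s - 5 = (s + 1)*(s - 5)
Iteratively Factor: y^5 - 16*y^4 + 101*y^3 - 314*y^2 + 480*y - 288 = (y - 4)*(y^4 - 12*y^3 + 53*y^2 - 102*y + 72) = (y - 4)*(y - 3)*(y^3 - 9*y^2 + 26*y - 24) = (y - 4)^2*(y - 3)*(y^2 - 5*y + 6) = (y - 4)^2*(y - 3)*(y - 2)*(y - 3)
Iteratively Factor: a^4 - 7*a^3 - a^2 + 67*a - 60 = (a - 1)*(a^3 - 6*a^2 - 7*a + 60) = (a - 1)*(a + 3)*(a^2 - 9*a + 20) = (a - 5)*(a - 1)*(a + 3)*(a - 4)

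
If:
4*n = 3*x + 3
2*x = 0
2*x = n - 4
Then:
No Solution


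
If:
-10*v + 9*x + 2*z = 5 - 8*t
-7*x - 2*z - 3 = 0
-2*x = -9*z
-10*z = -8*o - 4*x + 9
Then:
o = 651/536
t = 5*v/4 + 295/268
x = -27/67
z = -6/67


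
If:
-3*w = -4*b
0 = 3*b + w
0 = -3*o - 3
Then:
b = 0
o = -1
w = 0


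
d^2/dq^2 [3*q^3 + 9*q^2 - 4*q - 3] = 18*q + 18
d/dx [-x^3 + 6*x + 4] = 6 - 3*x^2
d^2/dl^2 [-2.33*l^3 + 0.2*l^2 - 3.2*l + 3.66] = 0.4 - 13.98*l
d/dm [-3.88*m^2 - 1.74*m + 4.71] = -7.76*m - 1.74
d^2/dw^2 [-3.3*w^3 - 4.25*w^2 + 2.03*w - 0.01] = -19.8*w - 8.5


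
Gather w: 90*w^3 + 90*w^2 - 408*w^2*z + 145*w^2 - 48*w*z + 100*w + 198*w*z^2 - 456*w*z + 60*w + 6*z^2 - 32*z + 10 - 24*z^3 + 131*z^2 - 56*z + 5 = 90*w^3 + w^2*(235 - 408*z) + w*(198*z^2 - 504*z + 160) - 24*z^3 + 137*z^2 - 88*z + 15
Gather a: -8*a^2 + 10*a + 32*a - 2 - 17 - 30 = -8*a^2 + 42*a - 49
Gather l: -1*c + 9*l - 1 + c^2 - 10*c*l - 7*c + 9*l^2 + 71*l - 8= c^2 - 8*c + 9*l^2 + l*(80 - 10*c) - 9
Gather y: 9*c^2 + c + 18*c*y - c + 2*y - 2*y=9*c^2 + 18*c*y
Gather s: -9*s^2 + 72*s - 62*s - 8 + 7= -9*s^2 + 10*s - 1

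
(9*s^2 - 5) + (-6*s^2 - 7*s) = 3*s^2 - 7*s - 5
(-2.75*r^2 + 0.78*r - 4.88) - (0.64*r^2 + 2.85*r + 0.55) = -3.39*r^2 - 2.07*r - 5.43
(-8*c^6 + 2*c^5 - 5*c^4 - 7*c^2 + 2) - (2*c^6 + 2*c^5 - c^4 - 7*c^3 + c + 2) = -10*c^6 - 4*c^4 + 7*c^3 - 7*c^2 - c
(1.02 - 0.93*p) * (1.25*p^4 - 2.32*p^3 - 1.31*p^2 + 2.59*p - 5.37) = -1.1625*p^5 + 3.4326*p^4 - 1.1481*p^3 - 3.7449*p^2 + 7.6359*p - 5.4774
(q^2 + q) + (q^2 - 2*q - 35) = 2*q^2 - q - 35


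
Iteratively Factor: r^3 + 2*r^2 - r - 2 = (r - 1)*(r^2 + 3*r + 2) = (r - 1)*(r + 1)*(r + 2)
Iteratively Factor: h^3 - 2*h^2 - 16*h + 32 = (h - 2)*(h^2 - 16) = (h - 4)*(h - 2)*(h + 4)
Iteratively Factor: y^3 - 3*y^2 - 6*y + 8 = (y - 4)*(y^2 + y - 2) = (y - 4)*(y + 2)*(y - 1)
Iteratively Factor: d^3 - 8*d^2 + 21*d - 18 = (d - 2)*(d^2 - 6*d + 9) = (d - 3)*(d - 2)*(d - 3)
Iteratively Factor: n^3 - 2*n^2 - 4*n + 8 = (n + 2)*(n^2 - 4*n + 4) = (n - 2)*(n + 2)*(n - 2)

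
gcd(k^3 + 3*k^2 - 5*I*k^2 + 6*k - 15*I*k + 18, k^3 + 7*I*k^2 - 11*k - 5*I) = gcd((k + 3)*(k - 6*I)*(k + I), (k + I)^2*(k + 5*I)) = k + I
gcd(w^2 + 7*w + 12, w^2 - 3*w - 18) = w + 3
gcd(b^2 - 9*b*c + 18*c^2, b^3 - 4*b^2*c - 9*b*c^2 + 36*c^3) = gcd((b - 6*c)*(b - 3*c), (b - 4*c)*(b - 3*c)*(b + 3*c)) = b - 3*c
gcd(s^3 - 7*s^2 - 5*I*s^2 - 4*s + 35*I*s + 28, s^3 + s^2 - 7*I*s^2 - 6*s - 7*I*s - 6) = s - I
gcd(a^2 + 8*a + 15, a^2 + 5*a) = a + 5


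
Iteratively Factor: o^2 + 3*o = (o)*(o + 3)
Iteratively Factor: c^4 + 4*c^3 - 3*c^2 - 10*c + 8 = (c - 1)*(c^3 + 5*c^2 + 2*c - 8) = (c - 1)^2*(c^2 + 6*c + 8) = (c - 1)^2*(c + 2)*(c + 4)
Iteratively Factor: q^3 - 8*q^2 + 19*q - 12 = (q - 3)*(q^2 - 5*q + 4) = (q - 3)*(q - 1)*(q - 4)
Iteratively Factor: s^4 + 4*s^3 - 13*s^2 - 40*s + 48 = (s - 1)*(s^3 + 5*s^2 - 8*s - 48) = (s - 1)*(s + 4)*(s^2 + s - 12) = (s - 1)*(s + 4)^2*(s - 3)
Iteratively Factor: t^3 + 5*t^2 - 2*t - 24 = (t - 2)*(t^2 + 7*t + 12) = (t - 2)*(t + 4)*(t + 3)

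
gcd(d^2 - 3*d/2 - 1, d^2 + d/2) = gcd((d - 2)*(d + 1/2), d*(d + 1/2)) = d + 1/2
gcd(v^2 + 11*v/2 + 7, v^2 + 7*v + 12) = 1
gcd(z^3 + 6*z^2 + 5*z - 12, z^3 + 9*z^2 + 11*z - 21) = z^2 + 2*z - 3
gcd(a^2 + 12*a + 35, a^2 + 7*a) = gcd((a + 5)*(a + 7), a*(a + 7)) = a + 7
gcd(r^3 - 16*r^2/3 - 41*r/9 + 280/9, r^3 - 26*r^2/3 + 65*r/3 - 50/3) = r - 5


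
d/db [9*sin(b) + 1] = 9*cos(b)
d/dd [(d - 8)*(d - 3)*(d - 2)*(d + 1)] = 4*d^3 - 36*d^2 + 66*d - 2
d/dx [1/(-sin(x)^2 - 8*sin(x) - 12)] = 2*(sin(x) + 4)*cos(x)/(sin(x)^2 + 8*sin(x) + 12)^2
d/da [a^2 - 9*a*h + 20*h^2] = 2*a - 9*h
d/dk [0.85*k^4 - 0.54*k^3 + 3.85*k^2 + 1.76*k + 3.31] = 3.4*k^3 - 1.62*k^2 + 7.7*k + 1.76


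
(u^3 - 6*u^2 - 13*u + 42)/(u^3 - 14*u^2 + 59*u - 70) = (u + 3)/(u - 5)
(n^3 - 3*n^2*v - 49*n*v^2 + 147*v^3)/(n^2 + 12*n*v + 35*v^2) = (n^2 - 10*n*v + 21*v^2)/(n + 5*v)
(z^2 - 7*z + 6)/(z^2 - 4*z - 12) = (z - 1)/(z + 2)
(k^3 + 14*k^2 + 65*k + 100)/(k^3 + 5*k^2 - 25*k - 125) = (k + 4)/(k - 5)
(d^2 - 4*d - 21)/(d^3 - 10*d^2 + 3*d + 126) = 1/(d - 6)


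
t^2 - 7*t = t*(t - 7)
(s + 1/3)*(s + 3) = s^2 + 10*s/3 + 1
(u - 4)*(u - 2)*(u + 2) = u^3 - 4*u^2 - 4*u + 16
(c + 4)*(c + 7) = c^2 + 11*c + 28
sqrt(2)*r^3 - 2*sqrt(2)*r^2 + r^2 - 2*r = r*(r - 2)*(sqrt(2)*r + 1)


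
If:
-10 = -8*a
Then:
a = 5/4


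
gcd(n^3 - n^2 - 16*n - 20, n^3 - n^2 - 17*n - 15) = n - 5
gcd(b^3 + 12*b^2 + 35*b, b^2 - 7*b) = b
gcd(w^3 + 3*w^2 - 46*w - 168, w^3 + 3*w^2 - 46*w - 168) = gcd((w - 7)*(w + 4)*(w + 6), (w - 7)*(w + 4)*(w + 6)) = w^3 + 3*w^2 - 46*w - 168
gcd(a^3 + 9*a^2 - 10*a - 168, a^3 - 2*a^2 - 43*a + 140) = a^2 + 3*a - 28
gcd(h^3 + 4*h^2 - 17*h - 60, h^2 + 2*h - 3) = h + 3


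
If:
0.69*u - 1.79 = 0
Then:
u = 2.59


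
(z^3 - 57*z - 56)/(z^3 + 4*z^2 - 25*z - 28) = (z - 8)/(z - 4)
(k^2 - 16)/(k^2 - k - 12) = (k + 4)/(k + 3)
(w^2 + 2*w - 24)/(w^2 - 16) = (w + 6)/(w + 4)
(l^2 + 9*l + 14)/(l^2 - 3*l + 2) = (l^2 + 9*l + 14)/(l^2 - 3*l + 2)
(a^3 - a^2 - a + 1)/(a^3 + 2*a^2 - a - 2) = (a - 1)/(a + 2)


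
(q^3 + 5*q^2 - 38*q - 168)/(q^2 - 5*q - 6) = (q^2 + 11*q + 28)/(q + 1)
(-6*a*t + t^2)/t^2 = (-6*a + t)/t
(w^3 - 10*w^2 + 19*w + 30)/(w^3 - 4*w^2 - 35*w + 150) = (w^2 - 5*w - 6)/(w^2 + w - 30)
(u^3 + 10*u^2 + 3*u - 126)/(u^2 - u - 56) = (u^2 + 3*u - 18)/(u - 8)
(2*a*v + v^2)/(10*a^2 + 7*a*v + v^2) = v/(5*a + v)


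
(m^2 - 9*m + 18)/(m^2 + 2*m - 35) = (m^2 - 9*m + 18)/(m^2 + 2*m - 35)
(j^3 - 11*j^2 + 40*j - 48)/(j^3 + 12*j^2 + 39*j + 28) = (j^3 - 11*j^2 + 40*j - 48)/(j^3 + 12*j^2 + 39*j + 28)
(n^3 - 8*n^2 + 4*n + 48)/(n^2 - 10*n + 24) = n + 2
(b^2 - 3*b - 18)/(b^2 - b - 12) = (b - 6)/(b - 4)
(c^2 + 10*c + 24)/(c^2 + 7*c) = (c^2 + 10*c + 24)/(c*(c + 7))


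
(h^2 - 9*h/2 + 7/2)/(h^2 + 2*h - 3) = (h - 7/2)/(h + 3)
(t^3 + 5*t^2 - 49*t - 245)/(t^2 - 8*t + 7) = (t^2 + 12*t + 35)/(t - 1)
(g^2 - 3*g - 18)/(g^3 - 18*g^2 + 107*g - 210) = (g + 3)/(g^2 - 12*g + 35)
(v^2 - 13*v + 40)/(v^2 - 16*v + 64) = (v - 5)/(v - 8)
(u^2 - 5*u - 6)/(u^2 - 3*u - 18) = (u + 1)/(u + 3)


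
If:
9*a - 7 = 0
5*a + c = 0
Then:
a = 7/9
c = -35/9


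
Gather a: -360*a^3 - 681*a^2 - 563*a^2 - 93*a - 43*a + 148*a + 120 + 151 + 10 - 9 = -360*a^3 - 1244*a^2 + 12*a + 272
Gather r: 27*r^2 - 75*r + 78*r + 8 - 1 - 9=27*r^2 + 3*r - 2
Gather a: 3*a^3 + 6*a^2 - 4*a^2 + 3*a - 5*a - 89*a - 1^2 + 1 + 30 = 3*a^3 + 2*a^2 - 91*a + 30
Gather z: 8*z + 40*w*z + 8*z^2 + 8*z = 8*z^2 + z*(40*w + 16)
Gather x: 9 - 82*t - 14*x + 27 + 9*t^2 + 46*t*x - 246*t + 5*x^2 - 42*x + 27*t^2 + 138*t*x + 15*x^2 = 36*t^2 - 328*t + 20*x^2 + x*(184*t - 56) + 36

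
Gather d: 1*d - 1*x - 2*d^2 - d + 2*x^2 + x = -2*d^2 + 2*x^2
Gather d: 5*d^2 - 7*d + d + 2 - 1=5*d^2 - 6*d + 1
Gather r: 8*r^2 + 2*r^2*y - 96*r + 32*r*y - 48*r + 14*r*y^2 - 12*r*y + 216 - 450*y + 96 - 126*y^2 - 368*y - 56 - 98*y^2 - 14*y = r^2*(2*y + 8) + r*(14*y^2 + 20*y - 144) - 224*y^2 - 832*y + 256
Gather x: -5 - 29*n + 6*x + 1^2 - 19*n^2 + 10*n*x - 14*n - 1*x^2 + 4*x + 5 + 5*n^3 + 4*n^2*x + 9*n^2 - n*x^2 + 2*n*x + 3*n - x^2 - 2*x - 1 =5*n^3 - 10*n^2 - 40*n + x^2*(-n - 2) + x*(4*n^2 + 12*n + 8)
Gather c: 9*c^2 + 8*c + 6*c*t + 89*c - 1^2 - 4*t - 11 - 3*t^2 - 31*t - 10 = 9*c^2 + c*(6*t + 97) - 3*t^2 - 35*t - 22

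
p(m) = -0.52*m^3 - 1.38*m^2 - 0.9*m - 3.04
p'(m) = -1.56*m^2 - 2.76*m - 0.9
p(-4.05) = 12.51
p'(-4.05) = -15.31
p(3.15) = -35.82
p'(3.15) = -25.07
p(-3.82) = 9.25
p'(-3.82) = -13.12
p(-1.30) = -3.06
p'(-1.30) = 0.05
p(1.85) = -12.72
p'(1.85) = -11.35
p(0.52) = -3.95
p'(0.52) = -2.76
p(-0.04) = -3.01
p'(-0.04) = -0.79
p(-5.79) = 56.84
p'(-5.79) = -37.22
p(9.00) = -502.00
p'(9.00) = -152.10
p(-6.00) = 65.00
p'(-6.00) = -40.50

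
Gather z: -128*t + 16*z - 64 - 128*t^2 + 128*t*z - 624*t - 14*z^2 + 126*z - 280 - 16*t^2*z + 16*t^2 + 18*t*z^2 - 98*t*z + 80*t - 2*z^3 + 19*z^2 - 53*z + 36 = -112*t^2 - 672*t - 2*z^3 + z^2*(18*t + 5) + z*(-16*t^2 + 30*t + 89) - 308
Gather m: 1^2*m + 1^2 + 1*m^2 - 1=m^2 + m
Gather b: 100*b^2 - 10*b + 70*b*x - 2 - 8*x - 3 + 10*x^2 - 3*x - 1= 100*b^2 + b*(70*x - 10) + 10*x^2 - 11*x - 6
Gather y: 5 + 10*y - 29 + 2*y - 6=12*y - 30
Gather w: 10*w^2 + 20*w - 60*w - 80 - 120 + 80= 10*w^2 - 40*w - 120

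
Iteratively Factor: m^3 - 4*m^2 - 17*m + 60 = (m + 4)*(m^2 - 8*m + 15) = (m - 5)*(m + 4)*(m - 3)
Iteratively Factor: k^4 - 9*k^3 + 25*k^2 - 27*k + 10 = (k - 2)*(k^3 - 7*k^2 + 11*k - 5) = (k - 2)*(k - 1)*(k^2 - 6*k + 5) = (k - 5)*(k - 2)*(k - 1)*(k - 1)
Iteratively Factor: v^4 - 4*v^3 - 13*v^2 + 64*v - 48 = (v - 3)*(v^3 - v^2 - 16*v + 16) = (v - 3)*(v + 4)*(v^2 - 5*v + 4) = (v - 3)*(v - 1)*(v + 4)*(v - 4)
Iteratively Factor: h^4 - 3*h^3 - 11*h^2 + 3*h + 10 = (h - 5)*(h^3 + 2*h^2 - h - 2) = (h - 5)*(h - 1)*(h^2 + 3*h + 2) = (h - 5)*(h - 1)*(h + 2)*(h + 1)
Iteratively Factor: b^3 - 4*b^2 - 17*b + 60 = (b + 4)*(b^2 - 8*b + 15) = (b - 5)*(b + 4)*(b - 3)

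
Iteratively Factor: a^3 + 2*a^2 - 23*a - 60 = (a + 4)*(a^2 - 2*a - 15) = (a - 5)*(a + 4)*(a + 3)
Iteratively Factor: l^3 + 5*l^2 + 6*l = (l)*(l^2 + 5*l + 6) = l*(l + 3)*(l + 2)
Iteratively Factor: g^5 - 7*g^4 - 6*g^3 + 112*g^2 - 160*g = (g + 4)*(g^4 - 11*g^3 + 38*g^2 - 40*g) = (g - 2)*(g + 4)*(g^3 - 9*g^2 + 20*g) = (g - 4)*(g - 2)*(g + 4)*(g^2 - 5*g) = (g - 5)*(g - 4)*(g - 2)*(g + 4)*(g)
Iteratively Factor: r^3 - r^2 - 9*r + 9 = (r + 3)*(r^2 - 4*r + 3) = (r - 3)*(r + 3)*(r - 1)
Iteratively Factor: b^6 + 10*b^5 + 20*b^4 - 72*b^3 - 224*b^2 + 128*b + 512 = (b + 4)*(b^5 + 6*b^4 - 4*b^3 - 56*b^2 + 128) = (b - 2)*(b + 4)*(b^4 + 8*b^3 + 12*b^2 - 32*b - 64) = (b - 2)^2*(b + 4)*(b^3 + 10*b^2 + 32*b + 32) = (b - 2)^2*(b + 4)^2*(b^2 + 6*b + 8) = (b - 2)^2*(b + 4)^3*(b + 2)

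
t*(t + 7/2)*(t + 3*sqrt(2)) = t^3 + 7*t^2/2 + 3*sqrt(2)*t^2 + 21*sqrt(2)*t/2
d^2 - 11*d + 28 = (d - 7)*(d - 4)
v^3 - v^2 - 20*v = v*(v - 5)*(v + 4)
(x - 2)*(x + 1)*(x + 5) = x^3 + 4*x^2 - 7*x - 10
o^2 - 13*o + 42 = (o - 7)*(o - 6)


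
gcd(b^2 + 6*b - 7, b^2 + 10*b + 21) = b + 7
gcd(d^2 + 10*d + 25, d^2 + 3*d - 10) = d + 5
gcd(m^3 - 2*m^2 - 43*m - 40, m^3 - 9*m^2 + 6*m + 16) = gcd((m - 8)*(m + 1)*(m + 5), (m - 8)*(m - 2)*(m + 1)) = m^2 - 7*m - 8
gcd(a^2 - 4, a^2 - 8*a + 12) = a - 2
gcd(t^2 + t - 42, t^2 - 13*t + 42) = t - 6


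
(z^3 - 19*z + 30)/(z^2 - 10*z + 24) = (z^3 - 19*z + 30)/(z^2 - 10*z + 24)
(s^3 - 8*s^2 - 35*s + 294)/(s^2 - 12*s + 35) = (s^2 - s - 42)/(s - 5)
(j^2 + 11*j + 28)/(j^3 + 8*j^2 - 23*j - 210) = (j + 4)/(j^2 + j - 30)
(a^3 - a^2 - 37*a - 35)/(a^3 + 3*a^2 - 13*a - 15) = (a - 7)/(a - 3)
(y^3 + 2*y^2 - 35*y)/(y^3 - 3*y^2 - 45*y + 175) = y/(y - 5)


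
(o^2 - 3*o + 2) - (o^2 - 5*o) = 2*o + 2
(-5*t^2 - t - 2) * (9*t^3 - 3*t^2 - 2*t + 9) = -45*t^5 + 6*t^4 - 5*t^3 - 37*t^2 - 5*t - 18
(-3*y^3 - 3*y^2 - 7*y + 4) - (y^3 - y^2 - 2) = -4*y^3 - 2*y^2 - 7*y + 6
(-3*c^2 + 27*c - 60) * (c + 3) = -3*c^3 + 18*c^2 + 21*c - 180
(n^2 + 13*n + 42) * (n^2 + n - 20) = n^4 + 14*n^3 + 35*n^2 - 218*n - 840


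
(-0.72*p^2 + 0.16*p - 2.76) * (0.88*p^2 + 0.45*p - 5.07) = -0.6336*p^4 - 0.1832*p^3 + 1.2936*p^2 - 2.0532*p + 13.9932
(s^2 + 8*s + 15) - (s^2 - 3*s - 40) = 11*s + 55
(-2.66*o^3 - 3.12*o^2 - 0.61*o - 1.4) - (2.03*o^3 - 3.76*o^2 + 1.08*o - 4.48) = -4.69*o^3 + 0.64*o^2 - 1.69*o + 3.08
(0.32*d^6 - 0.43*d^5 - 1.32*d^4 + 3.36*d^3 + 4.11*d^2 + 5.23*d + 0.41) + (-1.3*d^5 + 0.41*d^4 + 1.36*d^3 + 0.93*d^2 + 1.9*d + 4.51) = 0.32*d^6 - 1.73*d^5 - 0.91*d^4 + 4.72*d^3 + 5.04*d^2 + 7.13*d + 4.92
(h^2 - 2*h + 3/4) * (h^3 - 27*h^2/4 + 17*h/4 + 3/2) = h^5 - 35*h^4/4 + 37*h^3/2 - 193*h^2/16 + 3*h/16 + 9/8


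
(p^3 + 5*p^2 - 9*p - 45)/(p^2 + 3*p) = p + 2 - 15/p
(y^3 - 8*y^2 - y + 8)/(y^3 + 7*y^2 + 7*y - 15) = (y^2 - 7*y - 8)/(y^2 + 8*y + 15)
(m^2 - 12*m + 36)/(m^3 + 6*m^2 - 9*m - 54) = (m^2 - 12*m + 36)/(m^3 + 6*m^2 - 9*m - 54)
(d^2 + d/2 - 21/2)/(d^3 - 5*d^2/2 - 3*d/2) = (2*d + 7)/(d*(2*d + 1))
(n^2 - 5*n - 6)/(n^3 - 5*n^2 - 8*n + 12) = (n + 1)/(n^2 + n - 2)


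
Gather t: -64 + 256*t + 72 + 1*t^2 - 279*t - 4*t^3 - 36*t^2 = -4*t^3 - 35*t^2 - 23*t + 8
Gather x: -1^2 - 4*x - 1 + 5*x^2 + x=5*x^2 - 3*x - 2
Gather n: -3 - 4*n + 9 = 6 - 4*n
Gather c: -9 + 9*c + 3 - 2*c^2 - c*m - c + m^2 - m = -2*c^2 + c*(8 - m) + m^2 - m - 6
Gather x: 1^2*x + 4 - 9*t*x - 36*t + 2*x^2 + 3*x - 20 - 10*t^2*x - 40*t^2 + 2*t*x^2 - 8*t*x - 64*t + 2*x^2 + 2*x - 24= -40*t^2 - 100*t + x^2*(2*t + 4) + x*(-10*t^2 - 17*t + 6) - 40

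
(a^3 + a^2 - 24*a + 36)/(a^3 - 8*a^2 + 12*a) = (a^2 + 3*a - 18)/(a*(a - 6))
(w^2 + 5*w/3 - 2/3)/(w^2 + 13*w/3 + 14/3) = (3*w - 1)/(3*w + 7)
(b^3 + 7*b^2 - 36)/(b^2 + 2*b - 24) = (b^2 + b - 6)/(b - 4)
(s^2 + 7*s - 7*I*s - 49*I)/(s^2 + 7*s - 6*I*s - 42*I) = (s - 7*I)/(s - 6*I)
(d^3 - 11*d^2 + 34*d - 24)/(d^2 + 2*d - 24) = (d^2 - 7*d + 6)/(d + 6)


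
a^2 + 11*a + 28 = (a + 4)*(a + 7)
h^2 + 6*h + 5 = (h + 1)*(h + 5)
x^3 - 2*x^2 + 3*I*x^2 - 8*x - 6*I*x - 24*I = (x - 4)*(x + 2)*(x + 3*I)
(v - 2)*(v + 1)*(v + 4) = v^3 + 3*v^2 - 6*v - 8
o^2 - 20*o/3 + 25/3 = (o - 5)*(o - 5/3)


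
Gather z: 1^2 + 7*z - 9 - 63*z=-56*z - 8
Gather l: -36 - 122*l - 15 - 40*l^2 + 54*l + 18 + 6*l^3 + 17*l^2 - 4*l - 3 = 6*l^3 - 23*l^2 - 72*l - 36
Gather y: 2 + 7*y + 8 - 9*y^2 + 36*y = -9*y^2 + 43*y + 10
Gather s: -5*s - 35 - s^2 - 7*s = -s^2 - 12*s - 35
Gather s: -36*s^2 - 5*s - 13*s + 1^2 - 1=-36*s^2 - 18*s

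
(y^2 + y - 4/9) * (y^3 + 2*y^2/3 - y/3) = y^5 + 5*y^4/3 - y^3/9 - 17*y^2/27 + 4*y/27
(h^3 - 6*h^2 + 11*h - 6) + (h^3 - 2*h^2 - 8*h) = 2*h^3 - 8*h^2 + 3*h - 6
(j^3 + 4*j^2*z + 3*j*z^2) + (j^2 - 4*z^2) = j^3 + 4*j^2*z + j^2 + 3*j*z^2 - 4*z^2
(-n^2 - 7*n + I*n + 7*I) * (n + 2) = -n^3 - 9*n^2 + I*n^2 - 14*n + 9*I*n + 14*I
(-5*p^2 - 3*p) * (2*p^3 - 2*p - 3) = -10*p^5 - 6*p^4 + 10*p^3 + 21*p^2 + 9*p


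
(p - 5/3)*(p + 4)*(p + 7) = p^3 + 28*p^2/3 + 29*p/3 - 140/3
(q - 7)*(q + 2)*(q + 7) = q^3 + 2*q^2 - 49*q - 98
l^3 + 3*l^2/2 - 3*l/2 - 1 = (l - 1)*(l + 1/2)*(l + 2)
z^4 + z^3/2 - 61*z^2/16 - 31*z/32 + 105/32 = (z - 3/2)*(z - 1)*(z + 5/4)*(z + 7/4)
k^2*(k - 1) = k^3 - k^2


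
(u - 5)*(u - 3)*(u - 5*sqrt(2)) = u^3 - 8*u^2 - 5*sqrt(2)*u^2 + 15*u + 40*sqrt(2)*u - 75*sqrt(2)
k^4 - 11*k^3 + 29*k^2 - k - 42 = (k - 7)*(k - 3)*(k - 2)*(k + 1)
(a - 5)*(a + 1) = a^2 - 4*a - 5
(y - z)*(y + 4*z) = y^2 + 3*y*z - 4*z^2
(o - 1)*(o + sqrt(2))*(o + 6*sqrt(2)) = o^3 - o^2 + 7*sqrt(2)*o^2 - 7*sqrt(2)*o + 12*o - 12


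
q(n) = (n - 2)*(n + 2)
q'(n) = 2*n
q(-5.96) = 31.52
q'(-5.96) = -11.92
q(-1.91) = -0.35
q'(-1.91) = -3.82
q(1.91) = -0.35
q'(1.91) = 3.82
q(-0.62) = -3.62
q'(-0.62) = -1.24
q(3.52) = 8.39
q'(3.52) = 7.04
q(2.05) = 0.20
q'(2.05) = 4.10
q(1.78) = -0.83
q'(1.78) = 3.56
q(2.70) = 3.29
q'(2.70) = 5.40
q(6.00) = 32.00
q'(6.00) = 12.00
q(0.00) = -4.00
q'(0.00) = 0.00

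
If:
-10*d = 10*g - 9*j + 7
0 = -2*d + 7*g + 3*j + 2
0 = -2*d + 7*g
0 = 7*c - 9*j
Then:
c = -6/7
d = -91/90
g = -13/45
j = -2/3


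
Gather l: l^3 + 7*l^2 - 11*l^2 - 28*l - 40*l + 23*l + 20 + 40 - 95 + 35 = l^3 - 4*l^2 - 45*l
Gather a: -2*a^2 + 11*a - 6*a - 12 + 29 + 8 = -2*a^2 + 5*a + 25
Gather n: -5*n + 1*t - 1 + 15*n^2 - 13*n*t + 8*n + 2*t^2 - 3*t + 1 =15*n^2 + n*(3 - 13*t) + 2*t^2 - 2*t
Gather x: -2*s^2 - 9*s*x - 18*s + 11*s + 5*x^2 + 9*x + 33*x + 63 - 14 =-2*s^2 - 7*s + 5*x^2 + x*(42 - 9*s) + 49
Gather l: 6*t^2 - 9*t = 6*t^2 - 9*t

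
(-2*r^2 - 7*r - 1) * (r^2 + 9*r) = -2*r^4 - 25*r^3 - 64*r^2 - 9*r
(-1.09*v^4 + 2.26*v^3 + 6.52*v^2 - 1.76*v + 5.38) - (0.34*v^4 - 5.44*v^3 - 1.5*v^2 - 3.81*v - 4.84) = -1.43*v^4 + 7.7*v^3 + 8.02*v^2 + 2.05*v + 10.22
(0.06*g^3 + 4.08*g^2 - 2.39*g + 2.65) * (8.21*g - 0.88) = 0.4926*g^4 + 33.444*g^3 - 23.2123*g^2 + 23.8597*g - 2.332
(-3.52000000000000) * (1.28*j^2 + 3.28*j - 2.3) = -4.5056*j^2 - 11.5456*j + 8.096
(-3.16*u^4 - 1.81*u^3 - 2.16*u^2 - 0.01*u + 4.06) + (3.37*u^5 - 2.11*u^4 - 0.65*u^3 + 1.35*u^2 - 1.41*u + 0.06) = 3.37*u^5 - 5.27*u^4 - 2.46*u^3 - 0.81*u^2 - 1.42*u + 4.12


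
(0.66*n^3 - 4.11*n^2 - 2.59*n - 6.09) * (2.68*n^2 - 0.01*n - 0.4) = 1.7688*n^5 - 11.0214*n^4 - 7.1641*n^3 - 14.6513*n^2 + 1.0969*n + 2.436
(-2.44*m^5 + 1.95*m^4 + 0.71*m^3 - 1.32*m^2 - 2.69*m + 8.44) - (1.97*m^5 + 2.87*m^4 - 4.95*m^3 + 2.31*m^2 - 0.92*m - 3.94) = -4.41*m^5 - 0.92*m^4 + 5.66*m^3 - 3.63*m^2 - 1.77*m + 12.38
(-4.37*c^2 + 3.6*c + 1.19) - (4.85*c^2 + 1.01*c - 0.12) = -9.22*c^2 + 2.59*c + 1.31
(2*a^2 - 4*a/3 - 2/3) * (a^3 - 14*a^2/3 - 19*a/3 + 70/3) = 2*a^5 - 32*a^4/3 - 64*a^3/9 + 524*a^2/9 - 242*a/9 - 140/9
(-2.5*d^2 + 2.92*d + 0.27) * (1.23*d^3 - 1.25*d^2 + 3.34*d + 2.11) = -3.075*d^5 + 6.7166*d^4 - 11.6679*d^3 + 4.1403*d^2 + 7.063*d + 0.5697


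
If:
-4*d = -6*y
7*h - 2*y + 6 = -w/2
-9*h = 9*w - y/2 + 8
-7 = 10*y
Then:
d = -21/20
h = -2497/2340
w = 163/1170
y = -7/10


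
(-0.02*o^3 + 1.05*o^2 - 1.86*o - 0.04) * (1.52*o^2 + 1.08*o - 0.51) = -0.0304*o^5 + 1.5744*o^4 - 1.683*o^3 - 2.6051*o^2 + 0.9054*o + 0.0204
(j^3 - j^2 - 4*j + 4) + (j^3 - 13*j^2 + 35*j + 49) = 2*j^3 - 14*j^2 + 31*j + 53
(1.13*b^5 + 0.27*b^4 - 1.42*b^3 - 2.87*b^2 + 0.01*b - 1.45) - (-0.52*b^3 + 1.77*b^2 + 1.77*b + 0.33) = 1.13*b^5 + 0.27*b^4 - 0.9*b^3 - 4.64*b^2 - 1.76*b - 1.78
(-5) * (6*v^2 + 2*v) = -30*v^2 - 10*v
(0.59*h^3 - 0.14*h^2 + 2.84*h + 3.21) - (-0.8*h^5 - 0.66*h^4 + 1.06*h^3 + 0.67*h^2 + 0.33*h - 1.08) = 0.8*h^5 + 0.66*h^4 - 0.47*h^3 - 0.81*h^2 + 2.51*h + 4.29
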